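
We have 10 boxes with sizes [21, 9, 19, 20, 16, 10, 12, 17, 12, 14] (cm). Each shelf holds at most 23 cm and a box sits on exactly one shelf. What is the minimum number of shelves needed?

8

Total = 21 + 20 + 19 + 17 + 16 + 14 + 12 + 12 + 10 + 9 = 150 cm.
Lower bound: ⌈150/23⌉ = 7 shelves.
Also, 8 boxes each exceed 23/2 cm, and no two of those can share a shelf, so at least 8 shelves are needed.
A packing using 8 shelves:
  shelf 1: 21 = 21
  shelf 2: 20 = 20
  shelf 3: 19 = 19
  shelf 4: 17 = 17
  shelf 5: 16 = 16
  shelf 6: 14 + 9 = 23
  shelf 7: 12 + 10 = 22
  shelf 8: 12 = 12
This matches the lower bound, so 8 is optimal.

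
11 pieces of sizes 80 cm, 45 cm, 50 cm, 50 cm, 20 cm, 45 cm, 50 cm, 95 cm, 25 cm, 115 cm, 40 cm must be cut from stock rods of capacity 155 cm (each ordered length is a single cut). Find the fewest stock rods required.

Total = 115 + 95 + 80 + 50 + 50 + 50 + 45 + 45 + 40 + 25 + 20 = 615 cm.
Lower bound: ⌈615/155⌉ = 4 stock rods.
A packing using 5 stock rods:
  stock rod 1: 115 + 40 = 155
  stock rod 2: 95 + 50 = 145
  stock rod 3: 80 + 50 + 25 = 155
  stock rod 4: 50 + 45 + 45 = 140
  stock rod 5: 20 = 20
No arrangement into 4 stock rods stays within capacity, so 5 is optimal.

5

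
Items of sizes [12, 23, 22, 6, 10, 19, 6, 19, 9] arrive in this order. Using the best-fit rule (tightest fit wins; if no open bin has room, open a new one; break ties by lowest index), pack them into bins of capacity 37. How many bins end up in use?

4

  12 → bin 1 (new)  [load 12/37]
  23 → bin 1  [load 35/37]
  22 → bin 2 (new)  [load 22/37]
  6 → bin 2  [load 28/37]
  10 → bin 3 (new)  [load 10/37]
  19 → bin 3  [load 29/37]
  6 → bin 3  [load 35/37]
  19 → bin 4 (new)  [load 19/37]
  9 → bin 2  [load 37/37]
4 bins opened.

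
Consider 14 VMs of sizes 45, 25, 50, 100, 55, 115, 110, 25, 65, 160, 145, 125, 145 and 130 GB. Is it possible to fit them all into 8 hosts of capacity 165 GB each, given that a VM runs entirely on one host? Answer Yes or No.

Total = 1295 GB; ⌈1295/165⌉ = 8.
The bound of 8 does not rule out 8, but exhaustive search shows no assignment into 8 hosts of capacity 165 GB exists — the minimum is 9.

No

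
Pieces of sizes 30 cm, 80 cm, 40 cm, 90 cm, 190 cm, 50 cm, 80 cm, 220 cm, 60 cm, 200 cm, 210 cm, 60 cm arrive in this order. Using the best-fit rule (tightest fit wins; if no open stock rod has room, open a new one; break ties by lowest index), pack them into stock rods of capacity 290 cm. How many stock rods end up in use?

5

  30 → stock rod 1 (new)  [load 30/290]
  80 → stock rod 1  [load 110/290]
  40 → stock rod 1  [load 150/290]
  90 → stock rod 1  [load 240/290]
  190 → stock rod 2 (new)  [load 190/290]
  50 → stock rod 1  [load 290/290]
  80 → stock rod 2  [load 270/290]
  220 → stock rod 3 (new)  [load 220/290]
  60 → stock rod 3  [load 280/290]
  200 → stock rod 4 (new)  [load 200/290]
  210 → stock rod 5 (new)  [load 210/290]
  60 → stock rod 5  [load 270/290]
5 stock rods opened.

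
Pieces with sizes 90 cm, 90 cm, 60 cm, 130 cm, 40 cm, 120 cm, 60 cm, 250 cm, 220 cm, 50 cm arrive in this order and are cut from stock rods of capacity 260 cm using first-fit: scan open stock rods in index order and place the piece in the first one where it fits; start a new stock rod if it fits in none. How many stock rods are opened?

5

  90 → stock rod 1 (new)  [load 90/260]
  90 → stock rod 1  [load 180/260]
  60 → stock rod 1  [load 240/260]
  130 → stock rod 2 (new)  [load 130/260]
  40 → stock rod 2  [load 170/260]
  120 → stock rod 3 (new)  [load 120/260]
  60 → stock rod 2  [load 230/260]
  250 → stock rod 4 (new)  [load 250/260]
  220 → stock rod 5 (new)  [load 220/260]
  50 → stock rod 3  [load 170/260]
5 stock rods opened.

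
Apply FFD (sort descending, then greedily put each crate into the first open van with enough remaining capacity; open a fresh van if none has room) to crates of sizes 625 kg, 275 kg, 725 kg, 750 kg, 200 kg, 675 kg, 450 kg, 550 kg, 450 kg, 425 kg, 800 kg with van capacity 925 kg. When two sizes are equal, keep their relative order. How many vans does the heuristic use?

8

Sorted descending: 800, 750, 725, 675, 625, 550, 450, 450, 425, 275, 200.
  800 → van 1 (new)  [load 800/925]
  750 → van 2 (new)  [load 750/925]
  725 → van 3 (new)  [load 725/925]
  675 → van 4 (new)  [load 675/925]
  625 → van 5 (new)  [load 625/925]
  550 → van 6 (new)  [load 550/925]
  450 → van 7 (new)  [load 450/925]
  450 → van 7  [load 900/925]
  425 → van 8 (new)  [load 425/925]
  275 → van 5  [load 900/925]
  200 → van 3  [load 925/925]
8 vans opened.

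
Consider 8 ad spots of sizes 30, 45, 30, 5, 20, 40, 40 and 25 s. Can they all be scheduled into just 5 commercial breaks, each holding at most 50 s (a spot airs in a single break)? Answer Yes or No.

Total = 235 s; ⌈235/50⌉ = 5.
The bound of 5 does not rule out 5, but exhaustive search shows no assignment into 5 commercial breaks of capacity 50 s exists — the minimum is 6.

No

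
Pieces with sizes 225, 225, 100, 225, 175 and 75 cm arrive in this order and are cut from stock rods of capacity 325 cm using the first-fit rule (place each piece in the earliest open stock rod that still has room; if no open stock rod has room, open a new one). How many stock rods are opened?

  225 → stock rod 1 (new)  [load 225/325]
  225 → stock rod 2 (new)  [load 225/325]
  100 → stock rod 1  [load 325/325]
  225 → stock rod 3 (new)  [load 225/325]
  175 → stock rod 4 (new)  [load 175/325]
  75 → stock rod 2  [load 300/325]
4 stock rods opened.

4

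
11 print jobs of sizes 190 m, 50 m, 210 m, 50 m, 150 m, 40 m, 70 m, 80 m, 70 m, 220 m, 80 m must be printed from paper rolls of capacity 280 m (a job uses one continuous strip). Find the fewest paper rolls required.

5

Total = 220 + 210 + 190 + 150 + 80 + 80 + 70 + 70 + 50 + 50 + 40 = 1210 m.
Lower bound: ⌈1210/280⌉ = 5 paper rolls.
A packing using 5 paper rolls:
  roll 1: 220 + 50 = 270
  roll 2: 210 + 70 = 280
  roll 3: 190 + 80 = 270
  roll 4: 150 + 80 + 50 = 280
  roll 5: 70 + 40 = 110
This matches the lower bound, so 5 is optimal.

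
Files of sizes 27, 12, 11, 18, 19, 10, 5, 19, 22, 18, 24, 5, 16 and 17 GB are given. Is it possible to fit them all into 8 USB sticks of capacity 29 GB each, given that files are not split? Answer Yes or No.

Total = 223 GB; ⌈223/29⌉ = 8.
9 files each exceed half the capacity and cannot share a USB stick, forcing at least 9 USB sticks.
At least 9 USB sticks are required, but only 8 are allowed.

No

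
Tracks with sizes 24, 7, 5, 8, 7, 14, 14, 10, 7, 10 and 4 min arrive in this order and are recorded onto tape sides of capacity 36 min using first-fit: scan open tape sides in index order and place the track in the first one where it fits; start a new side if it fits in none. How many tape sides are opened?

4

  24 → side 1 (new)  [load 24/36]
  7 → side 1  [load 31/36]
  5 → side 1  [load 36/36]
  8 → side 2 (new)  [load 8/36]
  7 → side 2  [load 15/36]
  14 → side 2  [load 29/36]
  14 → side 3 (new)  [load 14/36]
  10 → side 3  [load 24/36]
  7 → side 2  [load 36/36]
  10 → side 3  [load 34/36]
  4 → side 4 (new)  [load 4/36]
4 tape sides opened.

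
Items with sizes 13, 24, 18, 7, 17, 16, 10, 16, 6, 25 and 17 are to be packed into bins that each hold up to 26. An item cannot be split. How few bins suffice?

Total = 25 + 24 + 18 + 17 + 17 + 16 + 16 + 13 + 10 + 7 + 6 = 169.
Lower bound: ⌈169/26⌉ = 7 bins.
A packing using 8 bins:
  bin 1: 25 = 25
  bin 2: 24 = 24
  bin 3: 18 + 7 = 25
  bin 4: 17 + 6 = 23
  bin 5: 17 = 17
  bin 6: 16 + 10 = 26
  bin 7: 16 = 16
  bin 8: 13 = 13
No arrangement into 7 bins stays within capacity, so 8 is optimal.

8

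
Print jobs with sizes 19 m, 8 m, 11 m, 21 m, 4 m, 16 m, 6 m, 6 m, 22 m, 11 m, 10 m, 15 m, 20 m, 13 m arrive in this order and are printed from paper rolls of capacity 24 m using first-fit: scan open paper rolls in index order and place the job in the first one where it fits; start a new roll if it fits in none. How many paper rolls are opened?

  19 → roll 1 (new)  [load 19/24]
  8 → roll 2 (new)  [load 8/24]
  11 → roll 2  [load 19/24]
  21 → roll 3 (new)  [load 21/24]
  4 → roll 1  [load 23/24]
  16 → roll 4 (new)  [load 16/24]
  6 → roll 4  [load 22/24]
  6 → roll 5 (new)  [load 6/24]
  22 → roll 6 (new)  [load 22/24]
  11 → roll 5  [load 17/24]
  10 → roll 7 (new)  [load 10/24]
  15 → roll 8 (new)  [load 15/24]
  20 → roll 9 (new)  [load 20/24]
  13 → roll 7  [load 23/24]
9 paper rolls opened.

9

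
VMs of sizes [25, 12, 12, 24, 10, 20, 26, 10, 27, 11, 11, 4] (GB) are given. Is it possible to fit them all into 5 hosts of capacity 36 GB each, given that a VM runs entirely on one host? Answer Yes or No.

Total = 192 GB; ⌈192/36⌉ = 6.
At least 6 hosts are required, but only 5 are allowed.

No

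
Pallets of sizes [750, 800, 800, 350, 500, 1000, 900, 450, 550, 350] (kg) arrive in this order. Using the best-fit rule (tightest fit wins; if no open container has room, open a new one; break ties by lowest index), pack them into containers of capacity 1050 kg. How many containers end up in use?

8

  750 → container 1 (new)  [load 750/1050]
  800 → container 2 (new)  [load 800/1050]
  800 → container 3 (new)  [load 800/1050]
  350 → container 4 (new)  [load 350/1050]
  500 → container 4  [load 850/1050]
  1000 → container 5 (new)  [load 1000/1050]
  900 → container 6 (new)  [load 900/1050]
  450 → container 7 (new)  [load 450/1050]
  550 → container 7  [load 1000/1050]
  350 → container 8 (new)  [load 350/1050]
8 containers opened.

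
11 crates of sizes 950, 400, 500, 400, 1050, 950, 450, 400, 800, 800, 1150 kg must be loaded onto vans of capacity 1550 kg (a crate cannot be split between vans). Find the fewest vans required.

Total = 1150 + 1050 + 950 + 950 + 800 + 800 + 500 + 450 + 400 + 400 + 400 = 7850 kg.
Lower bound: ⌈7850/1550⌉ = 6 vans.
A packing using 6 vans:
  van 1: 1150 + 400 = 1550
  van 2: 1050 + 500 = 1550
  van 3: 950 + 450 = 1400
  van 4: 950 + 400 = 1350
  van 5: 800 + 400 = 1200
  van 6: 800 = 800
This matches the lower bound, so 6 is optimal.

6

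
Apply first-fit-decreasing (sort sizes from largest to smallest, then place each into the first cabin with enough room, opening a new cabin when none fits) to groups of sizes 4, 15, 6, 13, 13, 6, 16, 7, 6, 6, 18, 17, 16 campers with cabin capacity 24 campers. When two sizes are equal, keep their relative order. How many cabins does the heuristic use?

7

Sorted descending: 18, 17, 16, 16, 15, 13, 13, 7, 6, 6, 6, 6, 4.
  18 → cabin 1 (new)  [load 18/24]
  17 → cabin 2 (new)  [load 17/24]
  16 → cabin 3 (new)  [load 16/24]
  16 → cabin 4 (new)  [load 16/24]
  15 → cabin 5 (new)  [load 15/24]
  13 → cabin 6 (new)  [load 13/24]
  13 → cabin 7 (new)  [load 13/24]
  7 → cabin 2  [load 24/24]
  6 → cabin 1  [load 24/24]
  6 → cabin 3  [load 22/24]
  6 → cabin 4  [load 22/24]
  6 → cabin 5  [load 21/24]
  4 → cabin 6  [load 17/24]
7 cabins opened.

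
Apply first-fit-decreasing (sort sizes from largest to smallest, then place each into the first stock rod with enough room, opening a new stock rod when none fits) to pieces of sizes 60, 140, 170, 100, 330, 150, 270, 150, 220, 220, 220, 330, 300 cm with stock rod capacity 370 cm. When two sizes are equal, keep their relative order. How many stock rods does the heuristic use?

Sorted descending: 330, 330, 300, 270, 220, 220, 220, 170, 150, 150, 140, 100, 60.
  330 → stock rod 1 (new)  [load 330/370]
  330 → stock rod 2 (new)  [load 330/370]
  300 → stock rod 3 (new)  [load 300/370]
  270 → stock rod 4 (new)  [load 270/370]
  220 → stock rod 5 (new)  [load 220/370]
  220 → stock rod 6 (new)  [load 220/370]
  220 → stock rod 7 (new)  [load 220/370]
  170 → stock rod 8 (new)  [load 170/370]
  150 → stock rod 5  [load 370/370]
  150 → stock rod 6  [load 370/370]
  140 → stock rod 7  [load 360/370]
  100 → stock rod 4  [load 370/370]
  60 → stock rod 3  [load 360/370]
8 stock rods opened.

8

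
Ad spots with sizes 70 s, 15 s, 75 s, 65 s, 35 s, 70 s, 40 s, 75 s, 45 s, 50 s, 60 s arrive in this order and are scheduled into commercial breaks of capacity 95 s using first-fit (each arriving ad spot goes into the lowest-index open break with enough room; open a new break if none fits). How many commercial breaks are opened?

  70 → break 1 (new)  [load 70/95]
  15 → break 1  [load 85/95]
  75 → break 2 (new)  [load 75/95]
  65 → break 3 (new)  [load 65/95]
  35 → break 4 (new)  [load 35/95]
  70 → break 5 (new)  [load 70/95]
  40 → break 4  [load 75/95]
  75 → break 6 (new)  [load 75/95]
  45 → break 7 (new)  [load 45/95]
  50 → break 7  [load 95/95]
  60 → break 8 (new)  [load 60/95]
8 commercial breaks opened.

8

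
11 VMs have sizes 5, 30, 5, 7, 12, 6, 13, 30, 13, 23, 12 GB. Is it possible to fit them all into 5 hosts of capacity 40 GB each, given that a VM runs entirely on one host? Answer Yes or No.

A valid assignment using 5 hosts:
  host 1: 30 + 7 = 37
  host 2: 30 + 6 = 36
  host 3: 23 + 13 = 36
  host 4: 13 + 12 + 12 = 37
  host 5: 5 + 5 = 10
Every load is within 40 GB, so 5 hosts suffice.

Yes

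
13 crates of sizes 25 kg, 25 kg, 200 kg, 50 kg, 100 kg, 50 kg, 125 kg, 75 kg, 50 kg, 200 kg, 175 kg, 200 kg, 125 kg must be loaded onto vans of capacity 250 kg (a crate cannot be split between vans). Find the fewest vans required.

6

Total = 200 + 200 + 200 + 175 + 125 + 125 + 100 + 75 + 50 + 50 + 50 + 25 + 25 = 1400 kg.
Lower bound: ⌈1400/250⌉ = 6 vans.
A packing using 6 vans:
  van 1: 200 + 50 = 250
  van 2: 200 + 50 = 250
  van 3: 200 + 50 = 250
  van 4: 175 + 75 = 250
  van 5: 125 + 125 = 250
  van 6: 100 + 25 + 25 = 150
This matches the lower bound, so 6 is optimal.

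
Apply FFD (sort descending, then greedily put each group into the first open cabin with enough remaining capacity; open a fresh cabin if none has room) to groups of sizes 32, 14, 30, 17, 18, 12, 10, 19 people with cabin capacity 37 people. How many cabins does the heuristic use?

Sorted descending: 32, 30, 19, 18, 17, 14, 12, 10.
  32 → cabin 1 (new)  [load 32/37]
  30 → cabin 2 (new)  [load 30/37]
  19 → cabin 3 (new)  [load 19/37]
  18 → cabin 3  [load 37/37]
  17 → cabin 4 (new)  [load 17/37]
  14 → cabin 4  [load 31/37]
  12 → cabin 5 (new)  [load 12/37]
  10 → cabin 5  [load 22/37]
5 cabins opened.

5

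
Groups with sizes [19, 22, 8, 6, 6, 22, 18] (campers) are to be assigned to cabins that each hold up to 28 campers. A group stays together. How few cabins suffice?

4

Total = 22 + 22 + 19 + 18 + 8 + 6 + 6 = 101 campers.
Lower bound: ⌈101/28⌉ = 4 cabins.
A packing using 4 cabins:
  cabin 1: 22 + 6 = 28
  cabin 2: 22 + 6 = 28
  cabin 3: 19 + 8 = 27
  cabin 4: 18 = 18
This matches the lower bound, so 4 is optimal.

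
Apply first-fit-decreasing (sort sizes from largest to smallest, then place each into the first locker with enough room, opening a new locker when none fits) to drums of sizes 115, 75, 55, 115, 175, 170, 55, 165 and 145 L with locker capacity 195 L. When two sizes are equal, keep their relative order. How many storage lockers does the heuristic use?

Sorted descending: 175, 170, 165, 145, 115, 115, 75, 55, 55.
  175 → locker 1 (new)  [load 175/195]
  170 → locker 2 (new)  [load 170/195]
  165 → locker 3 (new)  [load 165/195]
  145 → locker 4 (new)  [load 145/195]
  115 → locker 5 (new)  [load 115/195]
  115 → locker 6 (new)  [load 115/195]
  75 → locker 5  [load 190/195]
  55 → locker 6  [load 170/195]
  55 → locker 7 (new)  [load 55/195]
7 storage lockers opened.

7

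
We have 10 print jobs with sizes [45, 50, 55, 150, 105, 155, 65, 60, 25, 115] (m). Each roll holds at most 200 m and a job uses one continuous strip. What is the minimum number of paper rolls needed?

5

Total = 155 + 150 + 115 + 105 + 65 + 60 + 55 + 50 + 45 + 25 = 825 m.
Lower bound: ⌈825/200⌉ = 5 paper rolls.
A packing using 5 paper rolls:
  roll 1: 155 + 45 = 200
  roll 2: 150 + 50 = 200
  roll 3: 115 + 65 = 180
  roll 4: 105 + 60 + 25 = 190
  roll 5: 55 = 55
This matches the lower bound, so 5 is optimal.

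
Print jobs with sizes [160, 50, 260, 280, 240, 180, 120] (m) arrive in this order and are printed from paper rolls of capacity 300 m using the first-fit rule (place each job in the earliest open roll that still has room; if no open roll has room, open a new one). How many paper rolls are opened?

5

  160 → roll 1 (new)  [load 160/300]
  50 → roll 1  [load 210/300]
  260 → roll 2 (new)  [load 260/300]
  280 → roll 3 (new)  [load 280/300]
  240 → roll 4 (new)  [load 240/300]
  180 → roll 5 (new)  [load 180/300]
  120 → roll 5  [load 300/300]
5 paper rolls opened.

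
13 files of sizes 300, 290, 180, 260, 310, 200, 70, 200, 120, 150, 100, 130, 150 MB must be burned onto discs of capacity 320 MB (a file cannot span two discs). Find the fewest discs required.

9

Total = 310 + 300 + 290 + 260 + 200 + 200 + 180 + 150 + 150 + 130 + 120 + 100 + 70 = 2460 MB.
Lower bound: ⌈2460/320⌉ = 8 discs.
A packing using 9 discs:
  disc 1: 310 = 310
  disc 2: 300 = 300
  disc 3: 290 = 290
  disc 4: 260 = 260
  disc 5: 200 + 120 = 320
  disc 6: 200 + 100 = 300
  disc 7: 180 + 130 = 310
  disc 8: 150 + 150 = 300
  disc 9: 70 = 70
No arrangement into 8 discs stays within capacity, so 9 is optimal.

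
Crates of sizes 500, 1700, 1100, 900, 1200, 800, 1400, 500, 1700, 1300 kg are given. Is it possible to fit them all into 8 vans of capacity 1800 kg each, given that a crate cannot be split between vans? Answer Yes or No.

A valid assignment using 7 vans:
  van 1: 1700 = 1700
  van 2: 1700 = 1700
  van 3: 1400 = 1400
  van 4: 1300 + 500 = 1800
  van 5: 1200 + 500 = 1700
  van 6: 1100 = 1100
  van 7: 900 + 800 = 1700
That uses only 7 ≤ 8, so 8 vans are enough.

Yes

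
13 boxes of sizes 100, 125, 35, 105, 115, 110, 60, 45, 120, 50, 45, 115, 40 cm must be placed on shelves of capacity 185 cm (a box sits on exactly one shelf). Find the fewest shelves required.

Total = 125 + 120 + 115 + 115 + 110 + 105 + 100 + 60 + 50 + 45 + 45 + 40 + 35 = 1065 cm.
Lower bound: ⌈1065/185⌉ = 6 shelves.
Also, 7 boxes each exceed 185/2 cm, and no two of those can share a shelf, so at least 7 shelves are needed.
A packing using 7 shelves:
  shelf 1: 125 + 60 = 185
  shelf 2: 120 + 50 = 170
  shelf 3: 115 + 45 = 160
  shelf 4: 115 + 45 = 160
  shelf 5: 110 + 40 + 35 = 185
  shelf 6: 105 = 105
  shelf 7: 100 = 100
This matches the lower bound, so 7 is optimal.

7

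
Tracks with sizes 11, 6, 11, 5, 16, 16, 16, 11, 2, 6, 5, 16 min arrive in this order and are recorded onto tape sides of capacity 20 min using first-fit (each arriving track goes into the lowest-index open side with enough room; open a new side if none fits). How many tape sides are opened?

8

  11 → side 1 (new)  [load 11/20]
  6 → side 1  [load 17/20]
  11 → side 2 (new)  [load 11/20]
  5 → side 2  [load 16/20]
  16 → side 3 (new)  [load 16/20]
  16 → side 4 (new)  [load 16/20]
  16 → side 5 (new)  [load 16/20]
  11 → side 6 (new)  [load 11/20]
  2 → side 1  [load 19/20]
  6 → side 6  [load 17/20]
  5 → side 7 (new)  [load 5/20]
  16 → side 8 (new)  [load 16/20]
8 tape sides opened.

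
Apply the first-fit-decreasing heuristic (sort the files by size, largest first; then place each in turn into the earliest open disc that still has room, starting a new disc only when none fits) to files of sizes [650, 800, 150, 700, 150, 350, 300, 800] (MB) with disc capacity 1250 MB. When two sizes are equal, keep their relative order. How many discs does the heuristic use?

Sorted descending: 800, 800, 700, 650, 350, 300, 150, 150.
  800 → disc 1 (new)  [load 800/1250]
  800 → disc 2 (new)  [load 800/1250]
  700 → disc 3 (new)  [load 700/1250]
  650 → disc 4 (new)  [load 650/1250]
  350 → disc 1  [load 1150/1250]
  300 → disc 2  [load 1100/1250]
  150 → disc 2  [load 1250/1250]
  150 → disc 3  [load 850/1250]
4 discs opened.

4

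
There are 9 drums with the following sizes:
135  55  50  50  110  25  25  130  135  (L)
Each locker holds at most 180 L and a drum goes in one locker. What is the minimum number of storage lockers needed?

5

Total = 135 + 135 + 130 + 110 + 55 + 50 + 50 + 25 + 25 = 715 L.
Lower bound: ⌈715/180⌉ = 4 storage lockers.
A packing using 5 storage lockers:
  locker 1: 135 + 25 = 160
  locker 2: 135 + 25 = 160
  locker 3: 130 + 50 = 180
  locker 4: 110 + 55 = 165
  locker 5: 50 = 50
No arrangement into 4 storage lockers stays within capacity, so 5 is optimal.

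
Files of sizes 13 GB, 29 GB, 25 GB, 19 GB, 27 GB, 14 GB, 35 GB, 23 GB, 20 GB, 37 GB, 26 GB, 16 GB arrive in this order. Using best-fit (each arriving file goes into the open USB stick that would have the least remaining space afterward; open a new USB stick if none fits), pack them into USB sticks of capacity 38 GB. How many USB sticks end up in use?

9

  13 → USB stick 1 (new)  [load 13/38]
  29 → USB stick 2 (new)  [load 29/38]
  25 → USB stick 1  [load 38/38]
  19 → USB stick 3 (new)  [load 19/38]
  27 → USB stick 4 (new)  [load 27/38]
  14 → USB stick 3  [load 33/38]
  35 → USB stick 5 (new)  [load 35/38]
  23 → USB stick 6 (new)  [load 23/38]
  20 → USB stick 7 (new)  [load 20/38]
  37 → USB stick 8 (new)  [load 37/38]
  26 → USB stick 9 (new)  [load 26/38]
  16 → USB stick 7  [load 36/38]
9 USB sticks opened.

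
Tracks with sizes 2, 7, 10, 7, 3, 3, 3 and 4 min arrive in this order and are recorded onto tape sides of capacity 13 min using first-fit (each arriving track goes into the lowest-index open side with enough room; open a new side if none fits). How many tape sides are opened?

4

  2 → side 1 (new)  [load 2/13]
  7 → side 1  [load 9/13]
  10 → side 2 (new)  [load 10/13]
  7 → side 3 (new)  [load 7/13]
  3 → side 1  [load 12/13]
  3 → side 2  [load 13/13]
  3 → side 3  [load 10/13]
  4 → side 4 (new)  [load 4/13]
4 tape sides opened.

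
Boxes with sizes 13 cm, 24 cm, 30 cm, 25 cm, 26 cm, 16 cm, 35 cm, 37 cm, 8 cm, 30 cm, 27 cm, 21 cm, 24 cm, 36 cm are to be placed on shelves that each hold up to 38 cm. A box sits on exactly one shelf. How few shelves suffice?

11

Total = 37 + 36 + 35 + 30 + 30 + 27 + 26 + 25 + 24 + 24 + 21 + 16 + 13 + 8 = 352 cm.
Lower bound: ⌈352/38⌉ = 10 shelves.
Also, 11 boxes each exceed 19 cm, and no two of those can share a shelf, so at least 11 shelves are needed.
A packing using 11 shelves:
  shelf 1: 37 = 37
  shelf 2: 36 = 36
  shelf 3: 35 = 35
  shelf 4: 30 + 8 = 38
  shelf 5: 30 = 30
  shelf 6: 27 = 27
  shelf 7: 26 = 26
  shelf 8: 25 + 13 = 38
  shelf 9: 24 = 24
  shelf 10: 24 = 24
  shelf 11: 21 + 16 = 37
This matches the lower bound, so 11 is optimal.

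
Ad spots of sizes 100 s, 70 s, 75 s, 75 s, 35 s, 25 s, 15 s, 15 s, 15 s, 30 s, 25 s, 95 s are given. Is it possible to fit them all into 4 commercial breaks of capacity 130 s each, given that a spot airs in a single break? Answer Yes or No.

No

Total = 575 s; ⌈575/130⌉ = 5.
At least 5 commercial breaks are required, but only 4 are allowed.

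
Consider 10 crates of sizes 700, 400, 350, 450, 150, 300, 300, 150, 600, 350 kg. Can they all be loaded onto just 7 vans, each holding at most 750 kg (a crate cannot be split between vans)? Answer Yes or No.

Yes

A valid assignment using 6 vans:
  van 1: 700 = 700
  van 2: 600 + 150 = 750
  van 3: 450 + 300 = 750
  van 4: 400 + 350 = 750
  van 5: 350 + 300 = 650
  van 6: 150 = 150
That uses only 6 ≤ 7, so 7 vans are enough.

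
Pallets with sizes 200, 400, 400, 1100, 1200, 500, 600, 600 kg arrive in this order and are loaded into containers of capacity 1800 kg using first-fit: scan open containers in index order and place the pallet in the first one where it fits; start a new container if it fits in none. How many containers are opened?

3

  200 → container 1 (new)  [load 200/1800]
  400 → container 1  [load 600/1800]
  400 → container 1  [load 1000/1800]
  1100 → container 2 (new)  [load 1100/1800]
  1200 → container 3 (new)  [load 1200/1800]
  500 → container 1  [load 1500/1800]
  600 → container 2  [load 1700/1800]
  600 → container 3  [load 1800/1800]
3 containers opened.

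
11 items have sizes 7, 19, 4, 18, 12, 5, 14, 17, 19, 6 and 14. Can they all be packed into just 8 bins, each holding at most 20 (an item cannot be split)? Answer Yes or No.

Yes

A valid assignment using 8 bins:
  bin 1: 19 = 19
  bin 2: 19 = 19
  bin 3: 18 = 18
  bin 4: 17 = 17
  bin 5: 14 + 6 = 20
  bin 6: 14 + 5 = 19
  bin 7: 12 + 7 = 19
  bin 8: 4 = 4
Every load is within 20, so 8 bins suffice.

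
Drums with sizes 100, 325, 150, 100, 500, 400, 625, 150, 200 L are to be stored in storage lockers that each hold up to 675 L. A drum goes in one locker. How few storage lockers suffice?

Total = 625 + 500 + 400 + 325 + 200 + 150 + 150 + 100 + 100 = 2550 L.
Lower bound: ⌈2550/675⌉ = 4 storage lockers.
A packing using 4 storage lockers:
  locker 1: 625 = 625
  locker 2: 500 + 150 = 650
  locker 3: 400 + 200 = 600
  locker 4: 325 + 150 + 100 + 100 = 675
This matches the lower bound, so 4 is optimal.

4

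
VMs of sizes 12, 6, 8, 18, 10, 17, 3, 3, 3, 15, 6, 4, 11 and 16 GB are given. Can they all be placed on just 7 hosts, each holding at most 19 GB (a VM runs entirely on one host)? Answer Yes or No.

No

Total = 132 GB; ⌈132/19⌉ = 7.
The bound of 7 does not rule out 7, but exhaustive search shows no assignment into 7 hosts of capacity 19 GB exists — the minimum is 8.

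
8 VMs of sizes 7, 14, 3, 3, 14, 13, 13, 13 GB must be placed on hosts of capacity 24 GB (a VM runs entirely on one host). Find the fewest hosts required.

5

Total = 14 + 14 + 13 + 13 + 13 + 7 + 3 + 3 = 80 GB.
Lower bound: ⌈80/24⌉ = 4 hosts.
Also, 5 VMs each exceed 12 GB, and no two of those can share a host, so at least 5 hosts are needed.
A packing using 5 hosts:
  host 1: 14 + 7 + 3 = 24
  host 2: 14 + 3 = 17
  host 3: 13 = 13
  host 4: 13 = 13
  host 5: 13 = 13
This matches the lower bound, so 5 is optimal.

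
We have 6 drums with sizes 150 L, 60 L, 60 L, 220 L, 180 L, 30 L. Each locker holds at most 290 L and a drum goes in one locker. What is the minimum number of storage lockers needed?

3

Total = 220 + 180 + 150 + 60 + 60 + 30 = 700 L.
Lower bound: ⌈700/290⌉ = 3 storage lockers.
A packing using 3 storage lockers:
  locker 1: 220 + 60 = 280
  locker 2: 180 + 60 + 30 = 270
  locker 3: 150 = 150
This matches the lower bound, so 3 is optimal.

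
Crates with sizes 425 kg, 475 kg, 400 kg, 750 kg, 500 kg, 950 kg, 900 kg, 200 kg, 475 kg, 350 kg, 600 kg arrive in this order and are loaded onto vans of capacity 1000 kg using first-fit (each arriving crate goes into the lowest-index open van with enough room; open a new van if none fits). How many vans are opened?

  425 → van 1 (new)  [load 425/1000]
  475 → van 1  [load 900/1000]
  400 → van 2 (new)  [load 400/1000]
  750 → van 3 (new)  [load 750/1000]
  500 → van 2  [load 900/1000]
  950 → van 4 (new)  [load 950/1000]
  900 → van 5 (new)  [load 900/1000]
  200 → van 3  [load 950/1000]
  475 → van 6 (new)  [load 475/1000]
  350 → van 6  [load 825/1000]
  600 → van 7 (new)  [load 600/1000]
7 vans opened.

7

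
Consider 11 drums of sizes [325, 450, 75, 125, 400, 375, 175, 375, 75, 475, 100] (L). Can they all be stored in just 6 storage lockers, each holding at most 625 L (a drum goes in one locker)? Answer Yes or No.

A valid assignment using 6 storage lockers:
  locker 1: 475 + 125 = 600
  locker 2: 450 + 175 = 625
  locker 3: 400 + 100 + 75 = 575
  locker 4: 375 + 75 = 450
  locker 5: 375 = 375
  locker 6: 325 = 325
Every load is within 625 L, so 6 storage lockers suffice.

Yes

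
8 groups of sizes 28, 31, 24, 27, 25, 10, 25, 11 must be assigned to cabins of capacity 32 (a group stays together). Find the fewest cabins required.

7

Total = 31 + 28 + 27 + 25 + 25 + 24 + 11 + 10 = 181.
Lower bound: ⌈181/32⌉ = 6 cabins.
A packing using 7 cabins:
  cabin 1: 31 = 31
  cabin 2: 28 = 28
  cabin 3: 27 = 27
  cabin 4: 25 = 25
  cabin 5: 25 = 25
  cabin 6: 24 = 24
  cabin 7: 11 + 10 = 21
No arrangement into 6 cabins stays within capacity, so 7 is optimal.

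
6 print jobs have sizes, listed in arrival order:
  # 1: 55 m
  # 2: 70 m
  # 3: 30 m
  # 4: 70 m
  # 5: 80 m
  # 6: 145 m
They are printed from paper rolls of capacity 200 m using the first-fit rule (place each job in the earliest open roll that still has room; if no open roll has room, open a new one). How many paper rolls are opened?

3

  55 → roll 1 (new)  [load 55/200]
  70 → roll 1  [load 125/200]
  30 → roll 1  [load 155/200]
  70 → roll 2 (new)  [load 70/200]
  80 → roll 2  [load 150/200]
  145 → roll 3 (new)  [load 145/200]
3 paper rolls opened.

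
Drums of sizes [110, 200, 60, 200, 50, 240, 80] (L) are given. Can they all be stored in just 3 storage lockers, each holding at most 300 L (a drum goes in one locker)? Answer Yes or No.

Total = 940 L; ⌈940/300⌉ = 4.
At least 4 storage lockers are required, but only 3 are allowed.

No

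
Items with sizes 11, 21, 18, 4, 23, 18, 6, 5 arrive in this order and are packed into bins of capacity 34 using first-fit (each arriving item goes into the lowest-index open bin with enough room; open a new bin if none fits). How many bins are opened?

4

  11 → bin 1 (new)  [load 11/34]
  21 → bin 1  [load 32/34]
  18 → bin 2 (new)  [load 18/34]
  4 → bin 2  [load 22/34]
  23 → bin 3 (new)  [load 23/34]
  18 → bin 4 (new)  [load 18/34]
  6 → bin 2  [load 28/34]
  5 → bin 2  [load 33/34]
4 bins opened.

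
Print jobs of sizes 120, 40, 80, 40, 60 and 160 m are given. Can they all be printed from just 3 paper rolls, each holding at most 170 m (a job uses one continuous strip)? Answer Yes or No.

No

Total = 500 m; ⌈500/170⌉ = 3.
The bound of 3 does not rule out 3, but exhaustive search shows no assignment into 3 paper rolls of capacity 170 m exists — the minimum is 4.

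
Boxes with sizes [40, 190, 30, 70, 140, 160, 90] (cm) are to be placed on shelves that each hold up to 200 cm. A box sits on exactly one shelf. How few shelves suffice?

4

Total = 190 + 160 + 140 + 90 + 70 + 40 + 30 = 720 cm.
Lower bound: ⌈720/200⌉ = 4 shelves.
A packing using 4 shelves:
  shelf 1: 190 = 190
  shelf 2: 160 + 40 = 200
  shelf 3: 140 + 30 = 170
  shelf 4: 90 + 70 = 160
This matches the lower bound, so 4 is optimal.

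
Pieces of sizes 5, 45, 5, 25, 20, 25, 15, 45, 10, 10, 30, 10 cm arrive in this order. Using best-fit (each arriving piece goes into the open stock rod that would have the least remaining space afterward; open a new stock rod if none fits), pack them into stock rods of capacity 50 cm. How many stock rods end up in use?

  5 → stock rod 1 (new)  [load 5/50]
  45 → stock rod 1  [load 50/50]
  5 → stock rod 2 (new)  [load 5/50]
  25 → stock rod 2  [load 30/50]
  20 → stock rod 2  [load 50/50]
  25 → stock rod 3 (new)  [load 25/50]
  15 → stock rod 3  [load 40/50]
  45 → stock rod 4 (new)  [load 45/50]
  10 → stock rod 3  [load 50/50]
  10 → stock rod 5 (new)  [load 10/50]
  30 → stock rod 5  [load 40/50]
  10 → stock rod 5  [load 50/50]
5 stock rods opened.

5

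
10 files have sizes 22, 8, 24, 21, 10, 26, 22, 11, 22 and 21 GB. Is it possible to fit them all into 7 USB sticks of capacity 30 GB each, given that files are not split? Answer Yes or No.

No

Total = 187 GB; ⌈187/30⌉ = 7.
The bound of 7 does not rule out 7, but exhaustive search shows no assignment into 7 USB sticks of capacity 30 GB exists — the minimum is 8.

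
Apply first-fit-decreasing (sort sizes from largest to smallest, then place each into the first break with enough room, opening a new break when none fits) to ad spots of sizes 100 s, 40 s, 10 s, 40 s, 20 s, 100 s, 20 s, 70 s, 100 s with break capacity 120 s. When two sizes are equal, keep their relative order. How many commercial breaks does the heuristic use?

Sorted descending: 100, 100, 100, 70, 40, 40, 20, 20, 10.
  100 → break 1 (new)  [load 100/120]
  100 → break 2 (new)  [load 100/120]
  100 → break 3 (new)  [load 100/120]
  70 → break 4 (new)  [load 70/120]
  40 → break 4  [load 110/120]
  40 → break 5 (new)  [load 40/120]
  20 → break 1  [load 120/120]
  20 → break 2  [load 120/120]
  10 → break 3  [load 110/120]
5 commercial breaks opened.

5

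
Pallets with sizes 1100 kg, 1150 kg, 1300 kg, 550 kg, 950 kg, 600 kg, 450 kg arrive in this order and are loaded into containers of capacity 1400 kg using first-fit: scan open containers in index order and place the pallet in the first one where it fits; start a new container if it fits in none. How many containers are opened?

5

  1100 → container 1 (new)  [load 1100/1400]
  1150 → container 2 (new)  [load 1150/1400]
  1300 → container 3 (new)  [load 1300/1400]
  550 → container 4 (new)  [load 550/1400]
  950 → container 5 (new)  [load 950/1400]
  600 → container 4  [load 1150/1400]
  450 → container 5  [load 1400/1400]
5 containers opened.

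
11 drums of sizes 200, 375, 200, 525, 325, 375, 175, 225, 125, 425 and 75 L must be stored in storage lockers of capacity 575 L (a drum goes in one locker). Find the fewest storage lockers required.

Total = 525 + 425 + 375 + 375 + 325 + 225 + 200 + 200 + 175 + 125 + 75 = 3025 L.
Lower bound: ⌈3025/575⌉ = 6 storage lockers.
A packing using 6 storage lockers:
  locker 1: 525 = 525
  locker 2: 425 + 125 = 550
  locker 3: 375 + 200 = 575
  locker 4: 375 + 200 = 575
  locker 5: 325 + 225 = 550
  locker 6: 175 + 75 = 250
This matches the lower bound, so 6 is optimal.

6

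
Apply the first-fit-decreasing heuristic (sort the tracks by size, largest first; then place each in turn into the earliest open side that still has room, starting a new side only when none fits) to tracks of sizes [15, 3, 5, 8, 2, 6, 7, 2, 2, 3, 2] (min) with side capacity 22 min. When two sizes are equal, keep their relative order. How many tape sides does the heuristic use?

3

Sorted descending: 15, 8, 7, 6, 5, 3, 3, 2, 2, 2, 2.
  15 → side 1 (new)  [load 15/22]
  8 → side 2 (new)  [load 8/22]
  7 → side 1  [load 22/22]
  6 → side 2  [load 14/22]
  5 → side 2  [load 19/22]
  3 → side 2  [load 22/22]
  3 → side 3 (new)  [load 3/22]
  2 → side 3  [load 5/22]
  2 → side 3  [load 7/22]
  2 → side 3  [load 9/22]
  2 → side 3  [load 11/22]
3 tape sides opened.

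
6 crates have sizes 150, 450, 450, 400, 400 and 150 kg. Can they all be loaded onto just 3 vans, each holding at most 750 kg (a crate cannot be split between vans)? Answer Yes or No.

No

Total = 2000 kg; ⌈2000/750⌉ = 3.
4 crates each exceed half the capacity and cannot share a van, forcing at least 4 vans.
At least 4 vans are required, but only 3 are allowed.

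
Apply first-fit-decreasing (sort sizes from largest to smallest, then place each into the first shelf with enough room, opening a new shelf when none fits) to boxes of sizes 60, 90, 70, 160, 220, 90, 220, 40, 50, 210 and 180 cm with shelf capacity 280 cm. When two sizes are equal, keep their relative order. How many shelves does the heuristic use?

Sorted descending: 220, 220, 210, 180, 160, 90, 90, 70, 60, 50, 40.
  220 → shelf 1 (new)  [load 220/280]
  220 → shelf 2 (new)  [load 220/280]
  210 → shelf 3 (new)  [load 210/280]
  180 → shelf 4 (new)  [load 180/280]
  160 → shelf 5 (new)  [load 160/280]
  90 → shelf 4  [load 270/280]
  90 → shelf 5  [load 250/280]
  70 → shelf 3  [load 280/280]
  60 → shelf 1  [load 280/280]
  50 → shelf 2  [load 270/280]
  40 → shelf 6 (new)  [load 40/280]
6 shelves opened.

6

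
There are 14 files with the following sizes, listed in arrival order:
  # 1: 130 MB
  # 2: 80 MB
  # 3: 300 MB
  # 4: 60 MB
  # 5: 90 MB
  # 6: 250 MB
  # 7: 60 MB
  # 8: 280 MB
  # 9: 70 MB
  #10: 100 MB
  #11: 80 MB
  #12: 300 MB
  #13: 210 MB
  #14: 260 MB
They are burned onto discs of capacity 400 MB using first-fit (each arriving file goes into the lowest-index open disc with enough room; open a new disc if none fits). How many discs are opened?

7

  130 → disc 1 (new)  [load 130/400]
  80 → disc 1  [load 210/400]
  300 → disc 2 (new)  [load 300/400]
  60 → disc 1  [load 270/400]
  90 → disc 1  [load 360/400]
  250 → disc 3 (new)  [load 250/400]
  60 → disc 2  [load 360/400]
  280 → disc 4 (new)  [load 280/400]
  70 → disc 3  [load 320/400]
  100 → disc 4  [load 380/400]
  80 → disc 3  [load 400/400]
  300 → disc 5 (new)  [load 300/400]
  210 → disc 6 (new)  [load 210/400]
  260 → disc 7 (new)  [load 260/400]
7 discs opened.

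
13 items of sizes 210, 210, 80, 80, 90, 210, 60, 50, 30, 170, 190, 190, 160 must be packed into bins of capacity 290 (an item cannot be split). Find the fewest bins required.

7

Total = 210 + 210 + 210 + 190 + 190 + 170 + 160 + 90 + 80 + 80 + 60 + 50 + 30 = 1730.
Lower bound: ⌈1730/290⌉ = 6 bins.
Also, 7 items each exceed 145, and no two of those can share a bin, so at least 7 bins are needed.
A packing using 7 bins:
  bin 1: 210 + 80 = 290
  bin 2: 210 + 80 = 290
  bin 3: 210 + 60 = 270
  bin 4: 190 + 90 = 280
  bin 5: 190 + 50 + 30 = 270
  bin 6: 170 = 170
  bin 7: 160 = 160
This matches the lower bound, so 7 is optimal.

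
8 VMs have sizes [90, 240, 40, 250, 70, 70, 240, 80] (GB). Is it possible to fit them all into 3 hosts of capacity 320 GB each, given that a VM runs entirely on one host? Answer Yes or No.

Total = 1080 GB; ⌈1080/320⌉ = 4.
At least 4 hosts are required, but only 3 are allowed.

No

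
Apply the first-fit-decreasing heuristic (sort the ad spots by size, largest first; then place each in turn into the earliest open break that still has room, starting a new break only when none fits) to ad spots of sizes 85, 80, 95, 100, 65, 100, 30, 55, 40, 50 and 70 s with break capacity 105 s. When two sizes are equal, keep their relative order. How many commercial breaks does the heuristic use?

8

Sorted descending: 100, 100, 95, 85, 80, 70, 65, 55, 50, 40, 30.
  100 → break 1 (new)  [load 100/105]
  100 → break 2 (new)  [load 100/105]
  95 → break 3 (new)  [load 95/105]
  85 → break 4 (new)  [load 85/105]
  80 → break 5 (new)  [load 80/105]
  70 → break 6 (new)  [load 70/105]
  65 → break 7 (new)  [load 65/105]
  55 → break 8 (new)  [load 55/105]
  50 → break 8  [load 105/105]
  40 → break 7  [load 105/105]
  30 → break 6  [load 100/105]
8 commercial breaks opened.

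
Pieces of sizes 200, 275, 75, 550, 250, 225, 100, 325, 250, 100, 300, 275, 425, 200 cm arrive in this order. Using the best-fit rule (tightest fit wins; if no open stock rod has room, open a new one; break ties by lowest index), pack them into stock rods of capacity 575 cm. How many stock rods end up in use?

7

  200 → stock rod 1 (new)  [load 200/575]
  275 → stock rod 1  [load 475/575]
  75 → stock rod 1  [load 550/575]
  550 → stock rod 2 (new)  [load 550/575]
  250 → stock rod 3 (new)  [load 250/575]
  225 → stock rod 3  [load 475/575]
  100 → stock rod 3  [load 575/575]
  325 → stock rod 4 (new)  [load 325/575]
  250 → stock rod 4  [load 575/575]
  100 → stock rod 5 (new)  [load 100/575]
  300 → stock rod 5  [load 400/575]
  275 → stock rod 6 (new)  [load 275/575]
  425 → stock rod 7 (new)  [load 425/575]
  200 → stock rod 6  [load 475/575]
7 stock rods opened.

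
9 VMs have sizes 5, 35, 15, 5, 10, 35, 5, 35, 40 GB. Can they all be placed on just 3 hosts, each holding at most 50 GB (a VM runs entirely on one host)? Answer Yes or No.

Total = 185 GB; ⌈185/50⌉ = 4.
At least 4 hosts are required, but only 3 are allowed.

No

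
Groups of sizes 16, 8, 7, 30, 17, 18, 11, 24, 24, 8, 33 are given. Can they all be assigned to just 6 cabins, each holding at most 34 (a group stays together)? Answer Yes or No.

Total = 196; ⌈196/34⌉ = 6.
The bound of 6 does not rule out 6, but exhaustive search shows no assignment into 6 cabins of capacity 34 exists — the minimum is 7.

No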